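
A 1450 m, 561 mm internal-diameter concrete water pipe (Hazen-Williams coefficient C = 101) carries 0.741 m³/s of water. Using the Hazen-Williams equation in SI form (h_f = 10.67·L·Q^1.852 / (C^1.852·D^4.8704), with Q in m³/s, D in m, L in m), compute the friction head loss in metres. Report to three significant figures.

h_f = 10.67·1450·0.741^1.852 / (101^1.852·0.561^4.8704) = 28.78 m

h_f ≈ 28.8 m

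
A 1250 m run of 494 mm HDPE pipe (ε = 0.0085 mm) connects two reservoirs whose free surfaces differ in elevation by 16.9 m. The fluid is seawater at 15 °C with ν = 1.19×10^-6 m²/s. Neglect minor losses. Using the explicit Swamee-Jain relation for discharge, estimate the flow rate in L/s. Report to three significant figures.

Q ≈ 648 L/s

Swamee-Jain (Type II): Q = -0.965·√(gD⁵h_f/L)·ln[ε/(3.7D) + √(3.17ν²L/(gD³h_f))]
√(gD⁵h_f/L) = √(9.81·0.494⁵·16.9/1250) = 0.06247
ε/(3.7D) = 4.65×10^-6; √(3.17ν²L/(gD³h_f)) = 1.68×10^-5
Q = -0.965·0.06247·ln(2.141×10^-5) = 0.6481 m³/s
Check: V = 3.38 m/s, Re = 1.40×10^6, f = 0.01147, h_f = 16.9 m ≈ 16.9 m ✓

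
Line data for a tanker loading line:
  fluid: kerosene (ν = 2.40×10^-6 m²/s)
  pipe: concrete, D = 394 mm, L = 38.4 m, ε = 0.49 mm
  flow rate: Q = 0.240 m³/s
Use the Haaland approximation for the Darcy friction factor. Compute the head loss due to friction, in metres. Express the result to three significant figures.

V = 4Q/(πD²) = 4·0.240/(π·0.394²) = 1.968 m/s
Re = VD/ν = 1.968·0.394/2.40×10^-6 = 3.23×10^5 → turbulent
ε/D = 0.49/394 = 0.00124
Haaland: f = 0.02144
h_f = f(L/D)V²/(2g) = 0.02144·(38.4/0.394)·1.968²/(2·9.81) = 0.4128 m

h_f ≈ 0.413 m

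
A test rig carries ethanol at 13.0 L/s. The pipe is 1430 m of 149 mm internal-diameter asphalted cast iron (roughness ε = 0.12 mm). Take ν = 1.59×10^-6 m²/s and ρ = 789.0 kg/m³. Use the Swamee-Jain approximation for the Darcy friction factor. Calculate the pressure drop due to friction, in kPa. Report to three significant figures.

Δp ≈ 47.5 kPa

V = 4Q/(πD²) = 4·0.0130/(π·0.149²) = 0.7456 m/s
Re = VD/ν = 0.7456·0.149/1.59×10^-6 = 6.99×10^4 → turbulent
ε/D = 0.12/149 = 8.05×10^-4
Swamee-Jain: f = 0.02255
h_f = f(L/D)V²/(2g) = 0.02255·(1430/0.149)·0.7456²/(2·9.81) = 6.132 m
Δp = ρg·h_f = 789.0·9.81·6.132 = 47.46 kPa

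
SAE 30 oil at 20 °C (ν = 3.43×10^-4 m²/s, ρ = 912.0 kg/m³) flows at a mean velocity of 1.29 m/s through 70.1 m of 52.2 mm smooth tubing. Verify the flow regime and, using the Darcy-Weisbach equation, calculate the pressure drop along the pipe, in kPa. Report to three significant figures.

Δp ≈ 332 kPa

Re = VD/ν = 1.29·0.05220/3.43×10^-4 = 196 → laminar (Re < 2300)
f = 64/Re = 0.3260
h_f = f(L/D)V²/(2g) = 0.3260·(70.1/0.05220)·1.29²/(2·9.81) = 37.13 m
Δp = ρg·h_f = 912.0·9.81·37.13 = 332.2 kPa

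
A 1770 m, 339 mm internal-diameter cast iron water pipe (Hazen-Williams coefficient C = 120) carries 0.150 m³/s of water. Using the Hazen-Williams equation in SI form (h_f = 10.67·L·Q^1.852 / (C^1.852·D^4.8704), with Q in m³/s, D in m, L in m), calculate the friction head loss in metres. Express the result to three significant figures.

h_f ≈ 15.4 m

h_f = 10.67·1770·0.150^1.852 / (120^1.852·0.339^4.8704) = 15.41 m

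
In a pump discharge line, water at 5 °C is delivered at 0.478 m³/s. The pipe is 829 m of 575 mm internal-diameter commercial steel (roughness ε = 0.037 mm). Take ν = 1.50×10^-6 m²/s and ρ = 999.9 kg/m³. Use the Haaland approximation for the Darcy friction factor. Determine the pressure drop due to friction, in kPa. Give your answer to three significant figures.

Δp ≈ 32.4 kPa

V = 4Q/(πD²) = 4·0.478/(π·0.575²) = 1.841 m/s
Re = VD/ν = 1.841·0.575/1.50×10^-6 = 7.06×10^5 → turbulent
ε/D = 0.037/575 = 6.43×10^-5
Haaland: f = 0.01326
h_f = f(L/D)V²/(2g) = 0.01326·(829/0.575)·1.841²/(2·9.81) = 3.302 m
Δp = ρg·h_f = 999.9·9.81·3.302 = 32.39 kPa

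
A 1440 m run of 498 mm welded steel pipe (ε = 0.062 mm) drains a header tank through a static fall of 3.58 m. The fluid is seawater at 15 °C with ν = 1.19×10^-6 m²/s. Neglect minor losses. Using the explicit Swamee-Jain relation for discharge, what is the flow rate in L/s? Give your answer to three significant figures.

Q ≈ 251 L/s

Swamee-Jain (Type II): Q = -0.965·√(gD⁵h_f/L)·ln[ε/(3.7D) + √(3.17ν²L/(gD³h_f))]
√(gD⁵h_f/L) = √(9.81·0.498⁵·3.58/1440) = 0.02733
ε/(3.7D) = 3.36×10^-5; √(3.17ν²L/(gD³h_f)) = 3.86×10^-5
Q = -0.965·0.02733·ln(7.225×10^-5) = 0.2515 m³/s
Check: V = 1.29 m/s, Re = 5.40×10^5, f = 0.01463, h_f = 3.59 m ≈ 3.58 m ✓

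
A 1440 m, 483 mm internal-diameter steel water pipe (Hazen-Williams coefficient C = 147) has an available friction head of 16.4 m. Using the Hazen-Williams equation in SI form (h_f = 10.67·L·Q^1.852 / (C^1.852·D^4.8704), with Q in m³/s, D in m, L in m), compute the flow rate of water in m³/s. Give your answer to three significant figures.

Rearranging: Q = [h_f·C^1.852·D^4.8704 / (10.67·L)]^(1/1.852)
Q = [16.4·147^1.852·0.483^4.8704 / (10.67·1440)]^0.540 = 0.5390 m³/s

Q ≈ 0.539 m³/s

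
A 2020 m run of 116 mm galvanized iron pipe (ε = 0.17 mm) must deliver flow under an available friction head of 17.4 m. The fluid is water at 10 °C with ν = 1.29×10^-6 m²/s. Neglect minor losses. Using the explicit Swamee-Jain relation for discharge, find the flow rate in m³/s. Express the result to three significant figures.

Q ≈ 0.00955 m³/s

Swamee-Jain (Type II): Q = -0.965·√(gD⁵h_f/L)·ln[ε/(3.7D) + √(3.17ν²L/(gD³h_f))]
√(gD⁵h_f/L) = √(9.81·0.116⁵·17.4/2020) = 0.001332
ε/(3.7D) = 3.96×10^-4; √(3.17ν²L/(gD³h_f)) = 2.00×10^-4
Q = -0.965·0.001332·ln(5.961×10^-4) = 0.009546 m³/s
Check: V = 0.903 m/s, Re = 8.12×10^4, f = 0.02424, h_f = 17.6 m ≈ 17.4 m ✓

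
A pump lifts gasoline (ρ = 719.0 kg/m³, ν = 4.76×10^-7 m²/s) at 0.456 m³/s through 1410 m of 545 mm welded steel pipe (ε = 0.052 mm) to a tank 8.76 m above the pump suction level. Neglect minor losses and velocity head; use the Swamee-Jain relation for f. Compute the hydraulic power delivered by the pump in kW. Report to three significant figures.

P_hyd ≈ 48.8 kW

V = 4Q/(πD²) = 1.955 m/s; Re = 2.24×10^6; ε/D = 9.54×10^-5; f = 0.01272
h_f = f(L/D)V²/2g = 6.408 m
Total head H = z + h_f = 8.76 + 6.408 = 15.17 m
P_hyd = ρgQH = 719.0·9.81·0.456·15.17 = 48.79 kW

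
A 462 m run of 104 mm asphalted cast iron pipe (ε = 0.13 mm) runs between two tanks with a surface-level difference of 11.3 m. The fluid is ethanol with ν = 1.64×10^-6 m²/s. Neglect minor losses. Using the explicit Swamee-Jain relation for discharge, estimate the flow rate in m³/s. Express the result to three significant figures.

Swamee-Jain (Type II): Q = -0.965·√(gD⁵h_f/L)·ln[ε/(3.7D) + √(3.17ν²L/(gD³h_f))]
√(gD⁵h_f/L) = √(9.81·0.104⁵·11.3/462) = 0.001709
ε/(3.7D) = 3.38×10^-4; √(3.17ν²L/(gD³h_f)) = 1.78×10^-4
Q = -0.965·0.001709·ln(5.156×10^-4) = 0.01248 m³/s
Check: V = 1.47 m/s, Re = 9.32×10^4, f = 0.02331, h_f = 11.4 m ≈ 11.3 m ✓

Q ≈ 0.0125 m³/s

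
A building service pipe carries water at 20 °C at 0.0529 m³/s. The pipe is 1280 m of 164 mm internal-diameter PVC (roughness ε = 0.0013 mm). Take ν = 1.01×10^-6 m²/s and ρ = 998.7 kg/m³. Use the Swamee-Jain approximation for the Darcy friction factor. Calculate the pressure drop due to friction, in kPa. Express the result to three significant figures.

V = 4Q/(πD²) = 4·0.0529/(π·0.164²) = 2.504 m/s
Re = VD/ν = 2.504·0.164/1.01×10^-6 = 4.07×10^5 → turbulent
ε/D = 0.0013/164 = 7.93×10^-6
Swamee-Jain: f = 0.01370
h_f = f(L/D)V²/(2g) = 0.01370·(1280/0.164)·2.504²/(2·9.81) = 34.18 m
Δp = ρg·h_f = 998.7·9.81·34.18 = 334.9 kPa

Δp ≈ 335 kPa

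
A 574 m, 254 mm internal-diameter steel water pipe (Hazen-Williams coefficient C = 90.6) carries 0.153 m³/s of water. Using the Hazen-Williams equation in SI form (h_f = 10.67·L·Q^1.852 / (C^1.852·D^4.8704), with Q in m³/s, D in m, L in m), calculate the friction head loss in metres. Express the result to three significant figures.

h_f ≈ 35.6 m

h_f = 10.67·574·0.153^1.852 / (90.6^1.852·0.254^4.8704) = 35.58 m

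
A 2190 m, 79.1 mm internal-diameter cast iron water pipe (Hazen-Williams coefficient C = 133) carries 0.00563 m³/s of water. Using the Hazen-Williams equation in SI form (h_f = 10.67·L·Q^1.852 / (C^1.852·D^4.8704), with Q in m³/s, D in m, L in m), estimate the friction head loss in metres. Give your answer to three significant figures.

h_f = 10.67·2190·0.00563^1.852 / (133^1.852·0.0791^4.8704) = 43.20 m

h_f ≈ 43.2 m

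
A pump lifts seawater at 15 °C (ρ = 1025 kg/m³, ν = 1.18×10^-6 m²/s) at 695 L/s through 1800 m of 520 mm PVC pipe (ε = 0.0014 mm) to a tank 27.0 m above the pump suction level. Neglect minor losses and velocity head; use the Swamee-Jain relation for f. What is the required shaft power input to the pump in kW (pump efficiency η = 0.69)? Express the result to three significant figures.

V = 4Q/(πD²) = 3.273 m/s; Re = 1.44×10^6; ε/D = 2.69×10^-6; f = 0.01101
h_f = f(L/D)V²/2g = 20.80 m
Total head H = z + h_f = 27.0 + 20.80 = 47.80 m
P_hyd = ρgQH = 1025·9.81·0.695·47.80 = 334.1 kW
P_shaft = P_hyd/η = 334.1/0.69 = 484.1 kW

P_shaft ≈ 484 kW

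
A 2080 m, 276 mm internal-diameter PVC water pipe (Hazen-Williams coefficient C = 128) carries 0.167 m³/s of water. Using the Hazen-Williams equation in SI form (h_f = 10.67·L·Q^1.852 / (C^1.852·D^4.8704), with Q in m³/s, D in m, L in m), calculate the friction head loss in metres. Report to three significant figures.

h_f = 10.67·2080·0.167^1.852 / (128^1.852·0.276^4.8704) = 53.35 m

h_f ≈ 53.4 m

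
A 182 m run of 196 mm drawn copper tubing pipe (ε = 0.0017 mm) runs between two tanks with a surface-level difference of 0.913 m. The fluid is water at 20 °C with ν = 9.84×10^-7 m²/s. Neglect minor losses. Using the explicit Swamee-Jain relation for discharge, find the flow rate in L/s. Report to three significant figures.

Q ≈ 33.8 L/s

Swamee-Jain (Type II): Q = -0.965·√(gD⁵h_f/L)·ln[ε/(3.7D) + √(3.17ν²L/(gD³h_f))]
√(gD⁵h_f/L) = √(9.81·0.196⁵·0.913/182) = 0.003773
ε/(3.7D) = 2.34×10^-6; √(3.17ν²L/(gD³h_f)) = 9.10×10^-5
Q = -0.965·0.003773·ln(9.336×10^-5) = 0.03378 m³/s
Check: V = 1.12 m/s, Re = 2.23×10^5, f = 0.01529, h_f = 0.907 m ≈ 0.913 m ✓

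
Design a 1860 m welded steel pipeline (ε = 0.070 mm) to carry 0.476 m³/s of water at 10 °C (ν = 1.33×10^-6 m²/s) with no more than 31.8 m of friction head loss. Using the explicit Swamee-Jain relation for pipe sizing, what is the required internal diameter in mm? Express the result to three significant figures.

Swamee-Jain (Type III): D = 0.66·[ε^1.25·(LQ²/(gh_f))^4.75 + ν·Q^9.4·(L/(gh_f))^5.2]^0.04
LQ²/(gh_f) = 1.351; L/(gh_f) = 5.962
Term 1 = ε^1.25·(…)^4.75 = 2.67×10^-5; Term 2 = ν·Q^9.4·(…)^5.2 = 1.34×10^-5
D = 0.66·(2.67×10^-5 + 1.34×10^-5)^0.04 = 0.4402 m = 440 mm
Check: V = 3.13 m/s, Re = 1.04×10^6, f = 0.01427, h_f = 30.1 m ≈ 31.8 m ✓

D ≈ 440 mm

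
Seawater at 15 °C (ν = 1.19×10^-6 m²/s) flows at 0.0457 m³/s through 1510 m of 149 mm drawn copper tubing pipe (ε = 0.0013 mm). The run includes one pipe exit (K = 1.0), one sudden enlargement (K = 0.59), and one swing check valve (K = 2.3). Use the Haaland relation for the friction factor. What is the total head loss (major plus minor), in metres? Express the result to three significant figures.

H_L ≈ 51.7 m

V = 4Q/(πD²) = 2.621 m/s; V²/2g = 0.3501 m
Re = 3.28×10^5, ε/D = 8.72×10^-6 → f = 0.01418 (Haaland)
Major: h_f = f(L/D)·V²/2g = 0.01418·10134·0.3501 = 50.31 m
Minor: ΣK = 3.89; h_m = ΣK·V²/2g = 1.362 m
Total H_L = 50.31 + 1.362 = 51.67 m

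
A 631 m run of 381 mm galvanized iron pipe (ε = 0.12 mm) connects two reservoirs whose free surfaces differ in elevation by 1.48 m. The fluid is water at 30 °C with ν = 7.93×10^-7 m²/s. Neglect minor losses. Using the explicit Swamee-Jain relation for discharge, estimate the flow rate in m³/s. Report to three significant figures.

Q ≈ 0.118 m³/s

Swamee-Jain (Type II): Q = -0.965·√(gD⁵h_f/L)·ln[ε/(3.7D) + √(3.17ν²L/(gD³h_f))]
√(gD⁵h_f/L) = √(9.81·0.381⁵·1.48/631) = 0.01359
ε/(3.7D) = 8.51×10^-5; √(3.17ν²L/(gD³h_f)) = 3.96×10^-5
Q = -0.965·0.01359·ln(1.247×10^-4) = 0.1179 m³/s
Check: V = 1.03 m/s, Re = 4.97×10^5, f = 0.01650, h_f = 1.49 m ≈ 1.48 m ✓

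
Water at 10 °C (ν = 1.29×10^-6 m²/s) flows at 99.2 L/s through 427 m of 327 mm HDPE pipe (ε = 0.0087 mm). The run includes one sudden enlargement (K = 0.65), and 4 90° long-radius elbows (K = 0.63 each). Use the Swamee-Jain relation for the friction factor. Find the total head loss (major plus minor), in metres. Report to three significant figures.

V = 4Q/(πD²) = 1.181 m/s; V²/2g = 0.07111 m
Re = 2.99×10^5, ε/D = 2.66×10^-5 → f = 0.01469 (Swamee-Jain)
Major: h_f = f(L/D)·V²/2g = 0.01469·1306·0.07111 = 1.364 m
Minor: ΣK = 3.17; h_m = ΣK·V²/2g = 0.2254 m
Total H_L = 1.364 + 0.2254 = 1.589 m

H_L ≈ 1.59 m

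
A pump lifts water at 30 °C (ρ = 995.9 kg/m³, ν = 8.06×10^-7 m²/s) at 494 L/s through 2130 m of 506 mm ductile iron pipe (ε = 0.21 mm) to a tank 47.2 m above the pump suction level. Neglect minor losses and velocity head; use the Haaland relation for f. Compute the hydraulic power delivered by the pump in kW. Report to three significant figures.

P_hyd ≈ 330 kW

V = 4Q/(πD²) = 2.457 m/s; Re = 1.54×10^6; ε/D = 4.15×10^-4; f = 0.01639
h_f = f(L/D)V²/2g = 21.22 m
Total head H = z + h_f = 47.2 + 21.22 = 68.42 m
P_hyd = ρgQH = 995.9·9.81·0.494·68.42 = 330.2 kW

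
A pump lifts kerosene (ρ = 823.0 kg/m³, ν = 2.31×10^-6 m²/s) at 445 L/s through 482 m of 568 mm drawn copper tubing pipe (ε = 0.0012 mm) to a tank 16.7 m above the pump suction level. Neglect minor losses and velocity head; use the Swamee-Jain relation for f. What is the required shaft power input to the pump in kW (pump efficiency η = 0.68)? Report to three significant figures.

P_shaft ≈ 97.7 kW

V = 4Q/(πD²) = 1.756 m/s; Re = 4.32×10^5; ε/D = 2.11×10^-6; f = 0.01347
h_f = f(L/D)V²/2g = 1.797 m
Total head H = z + h_f = 16.7 + 1.797 = 18.50 m
P_hyd = ρgQH = 823.0·9.81·0.445·18.50 = 66.46 kW
P_shaft = P_hyd/η = 66.46/0.68 = 97.73 kW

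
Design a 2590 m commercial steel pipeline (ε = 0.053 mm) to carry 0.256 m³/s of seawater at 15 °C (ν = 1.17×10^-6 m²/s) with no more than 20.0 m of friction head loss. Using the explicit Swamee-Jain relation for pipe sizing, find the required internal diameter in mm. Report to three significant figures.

Swamee-Jain (Type III): D = 0.66·[ε^1.25·(LQ²/(gh_f))^4.75 + ν·Q^9.4·(L/(gh_f))^5.2]^0.04
LQ²/(gh_f) = 0.8651; L/(gh_f) = 13.20
Term 1 = ε^1.25·(…)^4.75 = 2.27×10^-6; Term 2 = ν·Q^9.4·(…)^5.2 = 2.15×10^-6
D = 0.66·(2.27×10^-6 + 2.15×10^-6)^0.04 = 0.4031 m = 403 mm
Check: V = 2.01 m/s, Re = 6.91×10^5, f = 0.01437, h_f = 18.9 m ≈ 20.0 m ✓

D ≈ 403 mm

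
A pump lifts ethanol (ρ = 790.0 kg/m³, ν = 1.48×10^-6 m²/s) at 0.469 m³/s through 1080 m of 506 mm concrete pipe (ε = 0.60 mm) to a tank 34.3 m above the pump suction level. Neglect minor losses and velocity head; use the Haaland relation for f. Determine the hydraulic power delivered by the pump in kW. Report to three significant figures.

V = 4Q/(πD²) = 2.332 m/s; Re = 7.97×10^5; ε/D = 0.00119; f = 0.02081
h_f = f(L/D)V²/2g = 12.32 m
Total head H = z + h_f = 34.3 + 12.32 = 46.62 m
P_hyd = ρgQH = 790.0·9.81·0.469·46.62 = 169.4 kW

P_hyd ≈ 169 kW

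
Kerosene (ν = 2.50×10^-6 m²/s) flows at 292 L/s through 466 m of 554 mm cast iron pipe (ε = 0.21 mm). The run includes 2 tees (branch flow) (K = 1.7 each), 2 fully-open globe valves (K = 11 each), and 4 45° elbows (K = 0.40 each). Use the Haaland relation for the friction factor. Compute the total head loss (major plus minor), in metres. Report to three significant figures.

V = 4Q/(πD²) = 1.211 m/s; V²/2g = 0.07479 m
Re = 2.68×10^5, ε/D = 3.79×10^-4 → f = 0.01749 (Haaland)
Major: h_f = f(L/D)·V²/2g = 0.01749·841.2·0.07479 = 1.100 m
Minor: ΣK = 27.0; h_m = ΣK·V²/2g = 2.019 m
Total H_L = 1.100 + 2.019 = 3.120 m

H_L ≈ 3.12 m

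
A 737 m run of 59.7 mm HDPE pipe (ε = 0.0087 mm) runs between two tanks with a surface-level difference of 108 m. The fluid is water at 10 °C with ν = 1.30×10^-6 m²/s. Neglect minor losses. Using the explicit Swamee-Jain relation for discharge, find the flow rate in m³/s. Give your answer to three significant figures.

Q ≈ 0.00874 m³/s

Swamee-Jain (Type II): Q = -0.965·√(gD⁵h_f/L)·ln[ε/(3.7D) + √(3.17ν²L/(gD³h_f))]
√(gD⁵h_f/L) = √(9.81·0.0597⁵·108/737) = 0.001044
ε/(3.7D) = 3.94×10^-5; √(3.17ν²L/(gD³h_f)) = 1.32×10^-4
Q = -0.965·0.001044·ln(1.717×10^-4) = 0.008735 m³/s
Check: V = 3.12 m/s, Re = 1.43×10^5, f = 0.01761, h_f = 108 m ≈ 108 m ✓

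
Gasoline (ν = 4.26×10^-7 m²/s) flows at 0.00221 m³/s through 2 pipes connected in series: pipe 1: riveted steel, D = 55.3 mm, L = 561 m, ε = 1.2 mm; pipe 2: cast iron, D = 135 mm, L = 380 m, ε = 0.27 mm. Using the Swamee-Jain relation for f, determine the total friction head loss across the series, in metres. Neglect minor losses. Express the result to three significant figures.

Pipe 1: V = 0.9201 m/s, Re = 1.19×10^5, ε/D = 0.0217, f = 0.05071, h_1 = f(L/D)V²/2g = 22.20 m
Pipe 2: V = 0.1544 m/s, Re = 4.89×10^4, ε/D = 0.00200, f = 0.02683, h_2 = f(L/D)V²/2g = 0.09175 m
Series → Q common, losses add: H = Σh = 22.29 m

H ≈ 22.3 m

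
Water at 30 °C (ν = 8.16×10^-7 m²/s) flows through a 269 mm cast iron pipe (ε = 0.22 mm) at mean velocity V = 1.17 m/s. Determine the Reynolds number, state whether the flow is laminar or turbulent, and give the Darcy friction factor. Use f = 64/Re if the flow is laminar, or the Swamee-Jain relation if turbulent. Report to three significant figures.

Re = VD/ν = 1.170·0.269/8.16×10^-7 = 3.86×10^5
Re > 4000 → turbulent; ε/D = 8.18×10^-4
Swamee-Jain: f = 0.01972

Re ≈ 3.86×10^5; turbulent; f ≈ 0.0197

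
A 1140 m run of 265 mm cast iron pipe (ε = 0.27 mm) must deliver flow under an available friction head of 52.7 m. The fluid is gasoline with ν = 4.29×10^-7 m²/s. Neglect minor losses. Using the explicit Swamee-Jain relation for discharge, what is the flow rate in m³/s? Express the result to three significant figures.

Q ≈ 0.192 m³/s

Swamee-Jain (Type II): Q = -0.965·√(gD⁵h_f/L)·ln[ε/(3.7D) + √(3.17ν²L/(gD³h_f))]
√(gD⁵h_f/L) = √(9.81·0.265⁵·52.7/1140) = 0.02434
ε/(3.7D) = 2.75×10^-4; √(3.17ν²L/(gD³h_f)) = 8.31×10^-6
Q = -0.965·0.02434·ln(2.837×10^-4) = 0.1919 m³/s
Check: V = 3.48 m/s, Re = 2.15×10^6, f = 0.01992, h_f = 52.9 m ≈ 52.7 m ✓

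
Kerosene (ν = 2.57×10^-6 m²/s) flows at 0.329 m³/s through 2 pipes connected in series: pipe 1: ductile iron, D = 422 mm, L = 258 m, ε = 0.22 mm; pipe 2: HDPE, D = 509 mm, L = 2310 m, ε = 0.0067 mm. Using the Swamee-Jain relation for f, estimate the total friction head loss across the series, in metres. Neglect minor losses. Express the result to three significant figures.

Pipe 1: V = 2.352 m/s, Re = 3.86×10^5, ε/D = 5.21×10^-4, f = 0.01816, h_1 = f(L/D)V²/2g = 3.130 m
Pipe 2: V = 1.617 m/s, Re = 3.20×10^5, ε/D = 1.32×10^-5, f = 0.01436, h_2 = f(L/D)V²/2g = 8.684 m
Series → Q common, losses add: H = Σh = 11.81 m

H ≈ 11.8 m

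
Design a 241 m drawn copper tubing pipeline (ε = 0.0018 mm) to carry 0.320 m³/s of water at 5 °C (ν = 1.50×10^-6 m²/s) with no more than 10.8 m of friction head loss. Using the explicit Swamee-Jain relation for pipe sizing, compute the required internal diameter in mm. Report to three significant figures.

D ≈ 299 mm

Swamee-Jain (Type III): D = 0.66·[ε^1.25·(LQ²/(gh_f))^4.75 + ν·Q^9.4·(L/(gh_f))^5.2]^0.04
LQ²/(gh_f) = 0.2329; L/(gh_f) = 2.275
Term 1 = ε^1.25·(…)^4.75 = 6.51×10^-11; Term 2 = ν·Q^9.4·(…)^5.2 = 2.40×10^-9
D = 0.66·(6.51×10^-11 + 2.40×10^-9)^0.04 = 0.2987 m = 299 mm
Check: V = 4.57 m/s, Re = 9.09×10^5, f = 0.01194, h_f = 10.2 m ≈ 10.8 m ✓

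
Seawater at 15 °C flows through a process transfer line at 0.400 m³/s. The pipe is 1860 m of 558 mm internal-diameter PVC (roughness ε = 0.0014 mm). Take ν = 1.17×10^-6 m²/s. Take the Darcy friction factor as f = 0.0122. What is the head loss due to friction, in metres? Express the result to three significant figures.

V = 4Q/(πD²) = 4·0.400/(π·0.558²) = 1.636 m/s
h_f = f(L/D)V²/(2g) = 0.01220·(1860/0.558)·1.636²/(2·9.81) = 5.546 m

h_f ≈ 5.55 m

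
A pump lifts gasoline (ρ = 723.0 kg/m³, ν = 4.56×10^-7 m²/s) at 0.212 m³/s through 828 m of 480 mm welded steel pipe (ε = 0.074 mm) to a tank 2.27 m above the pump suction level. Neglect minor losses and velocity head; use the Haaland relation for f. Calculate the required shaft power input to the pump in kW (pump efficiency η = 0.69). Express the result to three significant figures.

P_shaft ≈ 8.60 kW

V = 4Q/(πD²) = 1.172 m/s; Re = 1.23×10^6; ε/D = 1.54×10^-4; f = 0.01389
h_f = f(L/D)V²/2g = 1.676 m
Total head H = z + h_f = 2.27 + 1.676 = 3.946 m
P_hyd = ρgQH = 723.0·9.81·0.212·3.946 = 5.934 kW
P_shaft = P_hyd/η = 5.934/0.69 = 8.600 kW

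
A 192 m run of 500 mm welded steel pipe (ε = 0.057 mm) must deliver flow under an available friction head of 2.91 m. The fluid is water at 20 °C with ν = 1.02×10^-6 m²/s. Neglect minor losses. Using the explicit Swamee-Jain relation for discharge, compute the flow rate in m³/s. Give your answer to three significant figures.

Q ≈ 0.660 m³/s

Swamee-Jain (Type II): Q = -0.965·√(gD⁵h_f/L)·ln[ε/(3.7D) + √(3.17ν²L/(gD³h_f))]
√(gD⁵h_f/L) = √(9.81·0.500⁵·2.91/192) = 0.06816
ε/(3.7D) = 3.08×10^-5; √(3.17ν²L/(gD³h_f)) = 1.33×10^-5
Q = -0.965·0.06816·ln(4.413×10^-5) = 0.6596 m³/s
Check: V = 3.36 m/s, Re = 1.65×10^6, f = 0.01325, h_f = 2.93 m ≈ 2.91 m ✓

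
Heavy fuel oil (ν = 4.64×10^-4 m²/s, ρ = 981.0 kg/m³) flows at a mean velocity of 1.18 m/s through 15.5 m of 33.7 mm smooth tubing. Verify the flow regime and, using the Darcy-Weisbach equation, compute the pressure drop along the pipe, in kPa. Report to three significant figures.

Δp ≈ 235 kPa

Re = VD/ν = 1.18·0.03370/4.64×10^-4 = 85.7 → laminar (Re < 2300)
f = 64/Re = 0.7468
h_f = f(L/D)V²/(2g) = 0.7468·(15.5/0.03370)·1.18²/(2·9.81) = 24.38 m
Δp = ρg·h_f = 981.0·9.81·24.38 = 234.6 kPa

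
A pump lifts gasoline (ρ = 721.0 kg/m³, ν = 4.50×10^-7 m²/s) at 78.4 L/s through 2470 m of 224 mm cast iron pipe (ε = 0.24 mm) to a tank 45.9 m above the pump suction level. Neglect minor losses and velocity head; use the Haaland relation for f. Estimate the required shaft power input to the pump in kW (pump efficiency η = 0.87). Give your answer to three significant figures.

V = 4Q/(πD²) = 1.989 m/s; Re = 9.90×10^5; ε/D = 0.00107; f = 0.02027
h_f = f(L/D)V²/2g = 45.08 m
Total head H = z + h_f = 45.9 + 45.08 = 90.98 m
P_hyd = ρgQH = 721.0·9.81·0.0784·90.98 = 50.45 kW
P_shaft = P_hyd/η = 50.45/0.87 = 57.99 kW

P_shaft ≈ 58.0 kW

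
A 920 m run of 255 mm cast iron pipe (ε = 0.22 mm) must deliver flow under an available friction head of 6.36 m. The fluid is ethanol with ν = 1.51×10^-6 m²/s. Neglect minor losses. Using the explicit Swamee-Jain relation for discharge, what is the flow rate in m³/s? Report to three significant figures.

Q ≈ 0.0666 m³/s

Swamee-Jain (Type II): Q = -0.965·√(gD⁵h_f/L)·ln[ε/(3.7D) + √(3.17ν²L/(gD³h_f))]
√(gD⁵h_f/L) = √(9.81·0.255⁵·6.36/920) = 0.008551
ε/(3.7D) = 2.33×10^-4; √(3.17ν²L/(gD³h_f)) = 8.02×10^-5
Q = -0.965·0.008551·ln(3.133×10^-4) = 0.06658 m³/s
Check: V = 1.30 m/s, Re = 2.20×10^5, f = 0.02051, h_f = 6.41 m ≈ 6.36 m ✓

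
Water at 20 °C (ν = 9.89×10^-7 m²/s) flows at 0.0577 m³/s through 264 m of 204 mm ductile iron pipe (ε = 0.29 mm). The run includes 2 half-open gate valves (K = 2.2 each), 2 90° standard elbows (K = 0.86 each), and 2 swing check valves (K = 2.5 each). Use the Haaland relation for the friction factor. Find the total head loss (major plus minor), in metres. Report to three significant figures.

H_L ≈ 6.29 m

V = 4Q/(πD²) = 1.765 m/s; V²/2g = 0.1588 m
Re = 3.64×10^5, ε/D = 0.00142 → f = 0.02203 (Haaland)
Major: h_f = f(L/D)·V²/2g = 0.02203·1294·0.1588 = 4.528 m
Minor: ΣK = 11.1; h_m = ΣK·V²/2g = 1.766 m
Total H_L = 4.528 + 1.766 = 6.295 m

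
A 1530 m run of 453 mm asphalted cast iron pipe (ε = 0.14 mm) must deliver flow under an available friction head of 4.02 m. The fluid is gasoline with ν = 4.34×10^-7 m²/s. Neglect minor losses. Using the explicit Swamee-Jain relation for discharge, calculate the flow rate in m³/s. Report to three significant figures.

Swamee-Jain (Type II): Q = -0.965·√(gD⁵h_f/L)·ln[ε/(3.7D) + √(3.17ν²L/(gD³h_f))]
√(gD⁵h_f/L) = √(9.81·0.453⁵·4.02/1530) = 0.02217
ε/(3.7D) = 8.35×10^-5; √(3.17ν²L/(gD³h_f)) = 1.58×10^-5
Q = -0.965·0.02217·ln(9.931×10^-5) = 0.1972 m³/s
Check: V = 1.22 m/s, Re = 1.28×10^6, f = 0.01569, h_f = 4.04 m ≈ 4.02 m ✓

Q ≈ 0.197 m³/s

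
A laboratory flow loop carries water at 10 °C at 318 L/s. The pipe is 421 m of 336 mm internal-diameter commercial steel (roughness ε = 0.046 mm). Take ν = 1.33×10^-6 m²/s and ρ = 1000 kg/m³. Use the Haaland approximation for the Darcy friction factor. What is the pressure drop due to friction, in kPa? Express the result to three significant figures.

Δp ≈ 112 kPa

V = 4Q/(πD²) = 4·0.318/(π·0.336²) = 3.586 m/s
Re = VD/ν = 3.586·0.336/1.33×10^-6 = 9.06×10^5 → turbulent
ε/D = 0.046/336 = 1.37×10^-4
Haaland: f = 0.01393
h_f = f(L/D)V²/(2g) = 0.01393·(421/0.336)·3.586²/(2·9.81) = 11.45 m
Δp = ρg·h_f = 1000·9.81·11.45 = 112.3 kPa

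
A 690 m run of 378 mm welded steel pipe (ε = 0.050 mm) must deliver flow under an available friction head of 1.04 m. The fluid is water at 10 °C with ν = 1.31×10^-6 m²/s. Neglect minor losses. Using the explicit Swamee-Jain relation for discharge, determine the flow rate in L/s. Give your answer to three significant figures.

Swamee-Jain (Type II): Q = -0.965·√(gD⁵h_f/L)·ln[ε/(3.7D) + √(3.17ν²L/(gD³h_f))]
√(gD⁵h_f/L) = √(9.81·0.378⁵·1.04/690) = 0.01068
ε/(3.7D) = 3.58×10^-5; √(3.17ν²L/(gD³h_f)) = 8.25×10^-5
Q = -0.965·0.01068·ln(1.183×10^-4) = 0.09321 m³/s
Check: V = 0.831 m/s, Re = 2.40×10^5, f = 0.01621, h_f = 1.04 m ≈ 1.04 m ✓

Q ≈ 93.2 L/s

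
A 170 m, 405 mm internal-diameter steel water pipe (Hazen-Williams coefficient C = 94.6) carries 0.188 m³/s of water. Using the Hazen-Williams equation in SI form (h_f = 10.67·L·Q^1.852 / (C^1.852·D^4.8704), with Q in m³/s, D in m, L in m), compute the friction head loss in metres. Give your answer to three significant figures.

h_f = 10.67·170·0.188^1.852 / (94.6^1.852·0.405^4.8704) = 1.468 m

h_f ≈ 1.47 m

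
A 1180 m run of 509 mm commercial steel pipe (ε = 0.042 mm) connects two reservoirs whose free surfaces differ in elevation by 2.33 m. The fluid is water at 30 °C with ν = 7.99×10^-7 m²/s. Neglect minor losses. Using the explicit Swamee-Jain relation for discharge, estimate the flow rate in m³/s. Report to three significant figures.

Swamee-Jain (Type II): Q = -0.965·√(gD⁵h_f/L)·ln[ε/(3.7D) + √(3.17ν²L/(gD³h_f))]
√(gD⁵h_f/L) = √(9.81·0.509⁵·2.33/1180) = 0.02573
ε/(3.7D) = 2.23×10^-5; √(3.17ν²L/(gD³h_f)) = 2.81×10^-5
Q = -0.965·0.02573·ln(5.045×10^-5) = 0.2456 m³/s
Check: V = 1.21 m/s, Re = 7.69×10^5, f = 0.01358, h_f = 2.34 m ≈ 2.33 m ✓

Q ≈ 0.246 m³/s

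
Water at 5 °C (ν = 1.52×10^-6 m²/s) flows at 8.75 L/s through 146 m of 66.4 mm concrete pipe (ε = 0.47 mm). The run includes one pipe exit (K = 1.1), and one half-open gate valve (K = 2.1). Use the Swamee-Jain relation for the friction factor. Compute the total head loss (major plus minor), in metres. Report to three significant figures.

V = 4Q/(πD²) = 2.527 m/s; V²/2g = 0.3254 m
Re = 1.10×10^5, ε/D = 0.00708 → f = 0.03475 (Swamee-Jain)
Major: h_f = f(L/D)·V²/2g = 0.03475·2199·0.3254 = 24.87 m
Minor: ΣK = 3.20; h_m = ΣK·V²/2g = 1.041 m
Total H_L = 24.87 + 1.041 = 25.91 m

H_L ≈ 25.9 m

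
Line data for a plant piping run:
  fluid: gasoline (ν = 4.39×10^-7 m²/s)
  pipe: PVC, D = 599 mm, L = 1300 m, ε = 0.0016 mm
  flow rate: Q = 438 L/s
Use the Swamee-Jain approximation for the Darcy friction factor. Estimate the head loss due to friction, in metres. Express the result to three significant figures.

h_f ≈ 2.77 m

V = 4Q/(πD²) = 4·0.438/(π·0.599²) = 1.554 m/s
Re = VD/ν = 1.554·0.599/4.39×10^-7 = 2.12×10^6 → turbulent
ε/D = 0.0016/599 = 2.67×10^-6
Swamee-Jain: f = 0.01038
h_f = f(L/D)V²/(2g) = 0.01038·(1300/0.599)·1.554²/(2·9.81) = 2.773 m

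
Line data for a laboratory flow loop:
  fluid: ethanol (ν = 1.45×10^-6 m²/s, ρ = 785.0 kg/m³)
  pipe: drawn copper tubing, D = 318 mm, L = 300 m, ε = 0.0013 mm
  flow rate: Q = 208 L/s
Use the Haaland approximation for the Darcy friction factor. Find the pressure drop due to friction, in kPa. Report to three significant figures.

Δp ≈ 32.5 kPa

V = 4Q/(πD²) = 4·0.208/(π·0.318²) = 2.619 m/s
Re = VD/ν = 2.619·0.318/1.45×10^-6 = 5.74×10^5 → turbulent
ε/D = 0.0013/318 = 4.09×10^-6
Haaland: f = 0.01279
h_f = f(L/D)V²/(2g) = 0.01279·(300/0.318)·2.619²/(2·9.81) = 4.219 m
Δp = ρg·h_f = 785.0·9.81·4.219 = 32.49 kPa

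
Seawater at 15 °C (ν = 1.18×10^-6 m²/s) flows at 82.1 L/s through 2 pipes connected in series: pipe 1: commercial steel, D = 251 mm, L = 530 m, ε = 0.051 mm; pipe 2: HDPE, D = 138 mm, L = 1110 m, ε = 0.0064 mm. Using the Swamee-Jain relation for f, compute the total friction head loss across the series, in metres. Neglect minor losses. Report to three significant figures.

H ≈ 169 m

Pipe 1: V = 1.659 m/s, Re = 3.53×10^5, ε/D = 2.03×10^-4, f = 0.01606, h_1 = f(L/D)V²/2g = 4.757 m
Pipe 2: V = 5.489 m/s, Re = 6.42×10^5, ε/D = 4.64×10^-5, f = 0.01332, h_2 = f(L/D)V²/2g = 164.6 m
Series → Q common, losses add: H = Σh = 169.3 m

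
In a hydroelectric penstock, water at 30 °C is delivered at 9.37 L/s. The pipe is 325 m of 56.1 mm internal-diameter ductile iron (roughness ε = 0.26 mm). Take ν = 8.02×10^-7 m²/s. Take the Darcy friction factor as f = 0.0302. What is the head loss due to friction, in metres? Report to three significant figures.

V = 4Q/(πD²) = 4·0.00937/(π·0.0561²) = 3.791 m/s
h_f = f(L/D)V²/(2g) = 0.03020·(325/0.0561)·3.791²/(2·9.81) = 128.1 m

h_f ≈ 128 m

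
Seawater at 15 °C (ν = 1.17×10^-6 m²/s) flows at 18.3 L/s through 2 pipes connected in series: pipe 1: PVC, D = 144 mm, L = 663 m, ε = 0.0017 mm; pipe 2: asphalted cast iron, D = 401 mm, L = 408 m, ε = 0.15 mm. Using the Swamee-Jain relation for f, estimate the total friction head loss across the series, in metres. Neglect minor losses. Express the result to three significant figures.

H ≈ 5.00 m

Pipe 1: V = 1.124 m/s, Re = 1.38×10^5, ε/D = 1.18×10^-5, f = 0.01680, h_1 = f(L/D)V²/2g = 4.977 m
Pipe 2: V = 0.1449 m/s, Re = 4.97×10^4, ε/D = 3.74×10^-4, f = 0.02221, h_2 = f(L/D)V²/2g = 0.02419 m
Series → Q common, losses add: H = Σh = 5.002 m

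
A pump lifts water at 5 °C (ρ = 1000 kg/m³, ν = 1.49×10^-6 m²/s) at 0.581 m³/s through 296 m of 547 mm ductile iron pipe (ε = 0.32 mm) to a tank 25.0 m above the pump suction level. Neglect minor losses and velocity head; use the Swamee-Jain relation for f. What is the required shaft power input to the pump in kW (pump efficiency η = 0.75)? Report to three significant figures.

P_shaft ≈ 213 kW

V = 4Q/(πD²) = 2.472 m/s; Re = 9.08×10^5; ε/D = 5.85×10^-4; f = 0.01790
h_f = f(L/D)V²/2g = 3.017 m
Total head H = z + h_f = 25.0 + 3.017 = 28.02 m
P_hyd = ρgQH = 1000·9.81·0.581·28.02 = 159.7 kW
P_shaft = P_hyd/η = 159.7/0.75 = 212.9 kW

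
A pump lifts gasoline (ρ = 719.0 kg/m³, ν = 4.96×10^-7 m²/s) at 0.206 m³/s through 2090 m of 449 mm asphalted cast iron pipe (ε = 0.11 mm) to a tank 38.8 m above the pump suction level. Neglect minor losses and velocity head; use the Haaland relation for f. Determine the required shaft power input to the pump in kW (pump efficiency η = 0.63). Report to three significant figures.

V = 4Q/(πD²) = 1.301 m/s; Re = 1.18×10^6; ε/D = 2.45×10^-4; f = 0.01497
h_f = f(L/D)V²/2g = 6.013 m
Total head H = z + h_f = 38.8 + 6.013 = 44.81 m
P_hyd = ρgQH = 719.0·9.81·0.206·44.81 = 65.11 kW
P_shaft = P_hyd/η = 65.11/0.63 = 103.4 kW

P_shaft ≈ 103 kW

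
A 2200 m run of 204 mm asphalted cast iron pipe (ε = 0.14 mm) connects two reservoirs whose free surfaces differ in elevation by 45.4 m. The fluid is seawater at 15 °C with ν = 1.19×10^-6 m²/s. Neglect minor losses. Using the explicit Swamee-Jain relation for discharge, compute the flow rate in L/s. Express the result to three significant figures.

Q ≈ 68.1 L/s

Swamee-Jain (Type II): Q = -0.965·√(gD⁵h_f/L)·ln[ε/(3.7D) + √(3.17ν²L/(gD³h_f))]
√(gD⁵h_f/L) = √(9.81·0.204⁵·45.4/2200) = 0.008457
ε/(3.7D) = 1.85×10^-4; √(3.17ν²L/(gD³h_f)) = 5.11×10^-5
Q = -0.965·0.008457·ln(2.366×10^-4) = 0.06814 m³/s
Check: V = 2.08 m/s, Re = 3.57×10^5, f = 0.01914, h_f = 45.7 m ≈ 45.4 m ✓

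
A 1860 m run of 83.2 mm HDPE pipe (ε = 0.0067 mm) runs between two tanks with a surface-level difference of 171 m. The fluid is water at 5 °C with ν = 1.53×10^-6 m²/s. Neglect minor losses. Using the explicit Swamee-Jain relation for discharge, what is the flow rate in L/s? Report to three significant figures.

Swamee-Jain (Type II): Q = -0.965·√(gD⁵h_f/L)·ln[ε/(3.7D) + √(3.17ν²L/(gD³h_f))]
√(gD⁵h_f/L) = √(9.81·0.0832⁵·171/1860) = 0.001896
ε/(3.7D) = 2.18×10^-5; √(3.17ν²L/(gD³h_f)) = 1.20×10^-4
Q = -0.965·0.001896·ln(1.413×10^-4) = 0.01622 m³/s
Check: V = 2.98 m/s, Re = 1.62×10^5, f = 0.01681, h_f = 171 m ≈ 171 m ✓

Q ≈ 16.2 L/s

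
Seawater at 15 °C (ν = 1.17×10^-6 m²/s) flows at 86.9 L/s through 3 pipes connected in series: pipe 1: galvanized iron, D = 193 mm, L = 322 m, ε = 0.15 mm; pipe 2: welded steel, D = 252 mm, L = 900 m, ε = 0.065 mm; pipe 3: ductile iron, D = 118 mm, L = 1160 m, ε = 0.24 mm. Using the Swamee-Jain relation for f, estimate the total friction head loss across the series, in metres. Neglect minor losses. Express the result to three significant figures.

H ≈ 778 m

Pipe 1: V = 2.970 m/s, Re = 4.90×10^5, ε/D = 7.77×10^-4, f = 0.01933, h_1 = f(L/D)V²/2g = 14.50 m
Pipe 2: V = 1.742 m/s, Re = 3.75×10^5, ε/D = 2.58×10^-4, f = 0.01641, h_2 = f(L/D)V²/2g = 9.067 m
Pipe 3: V = 7.946 m/s, Re = 8.01×10^5, ε/D = 0.00203, f = 0.02384, h_3 = f(L/D)V²/2g = 754.2 m
Series → Q common, losses add: H = Σh = 777.8 m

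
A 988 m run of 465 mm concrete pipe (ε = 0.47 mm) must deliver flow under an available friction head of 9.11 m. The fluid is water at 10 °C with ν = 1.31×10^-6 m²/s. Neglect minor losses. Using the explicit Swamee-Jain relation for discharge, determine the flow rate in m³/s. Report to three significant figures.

Q ≈ 0.347 m³/s

Swamee-Jain (Type II): Q = -0.965·√(gD⁵h_f/L)·ln[ε/(3.7D) + √(3.17ν²L/(gD³h_f))]
√(gD⁵h_f/L) = √(9.81·0.465⁵·9.11/988) = 0.04435
ε/(3.7D) = 2.73×10^-4; √(3.17ν²L/(gD³h_f)) = 2.45×10^-5
Q = -0.965·0.04435·ln(2.976×10^-4) = 0.3475 m³/s
Check: V = 2.05 m/s, Re = 7.26×10^5, f = 0.02020, h_f = 9.16 m ≈ 9.11 m ✓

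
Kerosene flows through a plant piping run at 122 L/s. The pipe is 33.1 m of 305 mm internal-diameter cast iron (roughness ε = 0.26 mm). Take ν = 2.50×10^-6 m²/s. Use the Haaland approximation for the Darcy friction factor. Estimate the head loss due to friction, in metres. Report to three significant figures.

h_f ≈ 0.313 m

V = 4Q/(πD²) = 4·0.122/(π·0.305²) = 1.670 m/s
Re = VD/ν = 1.670·0.305/2.50×10^-6 = 2.04×10^5 → turbulent
ε/D = 0.26/305 = 8.52×10^-4
Haaland: f = 0.02028
h_f = f(L/D)V²/(2g) = 0.02028·(33.1/0.305)·1.670²/(2·9.81) = 0.3128 m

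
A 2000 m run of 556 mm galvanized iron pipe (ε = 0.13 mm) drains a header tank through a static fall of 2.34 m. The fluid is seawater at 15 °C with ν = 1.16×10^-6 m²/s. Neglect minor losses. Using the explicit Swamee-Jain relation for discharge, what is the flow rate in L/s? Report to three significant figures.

Swamee-Jain (Type II): Q = -0.965·√(gD⁵h_f/L)·ln[ε/(3.7D) + √(3.17ν²L/(gD³h_f))]
√(gD⁵h_f/L) = √(9.81·0.556⁵·2.34/2000) = 0.02470
ε/(3.7D) = 6.32×10^-5; √(3.17ν²L/(gD³h_f)) = 4.65×10^-5
Q = -0.965·0.02470·ln(1.097×10^-4) = 0.2173 m³/s
Check: V = 0.895 m/s, Re = 4.29×10^5, f = 0.01602, h_f = 2.35 m ≈ 2.34 m ✓

Q ≈ 217 L/s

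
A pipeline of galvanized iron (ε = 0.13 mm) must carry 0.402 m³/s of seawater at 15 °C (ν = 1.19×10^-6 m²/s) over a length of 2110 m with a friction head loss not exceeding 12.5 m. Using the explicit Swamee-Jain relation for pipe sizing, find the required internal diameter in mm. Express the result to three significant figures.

Swamee-Jain (Type III): D = 0.66·[ε^1.25·(LQ²/(gh_f))^4.75 + ν·Q^9.4·(L/(gh_f))^5.2]^0.04
LQ²/(gh_f) = 2.781; L/(gh_f) = 17.21
Term 1 = ε^1.25·(…)^4.75 = 0.00179; Term 2 = ν·Q^9.4·(…)^5.2 = 6.04×10^-4
D = 0.66·(0.00179 + 6.04×10^-4)^0.04 = 0.5184 m = 518 mm
Check: V = 1.90 m/s, Re = 8.30×10^5, f = 0.01545, h_f = 11.6 m ≈ 12.5 m ✓

D ≈ 518 mm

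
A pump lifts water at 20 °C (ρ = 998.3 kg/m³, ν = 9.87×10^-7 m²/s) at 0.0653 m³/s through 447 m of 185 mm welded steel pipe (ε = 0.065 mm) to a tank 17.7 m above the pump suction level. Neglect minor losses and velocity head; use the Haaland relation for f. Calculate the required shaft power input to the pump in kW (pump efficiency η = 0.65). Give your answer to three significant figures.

P_shaft ≈ 29.3 kW

V = 4Q/(πD²) = 2.429 m/s; Re = 4.55×10^5; ε/D = 3.51×10^-4; f = 0.01665
h_f = f(L/D)V²/2g = 12.10 m
Total head H = z + h_f = 17.7 + 12.10 = 29.80 m
P_hyd = ρgQH = 998.3·9.81·0.0653·29.80 = 19.06 kW
P_shaft = P_hyd/η = 19.06/0.65 = 29.32 kW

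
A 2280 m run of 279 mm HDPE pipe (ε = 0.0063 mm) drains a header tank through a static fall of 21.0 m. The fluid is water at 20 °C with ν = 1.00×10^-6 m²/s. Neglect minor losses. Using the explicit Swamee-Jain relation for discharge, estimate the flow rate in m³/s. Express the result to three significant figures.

Swamee-Jain (Type II): Q = -0.965·√(gD⁵h_f/L)·ln[ε/(3.7D) + √(3.17ν²L/(gD³h_f))]
√(gD⁵h_f/L) = √(9.81·0.279⁵·21.0/2280) = 0.01236
ε/(3.7D) = 6.10×10^-6; √(3.17ν²L/(gD³h_f)) = 4.02×10^-5
Q = -0.965·0.01236·ln(4.630×10^-5) = 0.1190 m³/s
Check: V = 1.95 m/s, Re = 5.43×10^5, f = 0.01327, h_f = 21.0 m ≈ 21.0 m ✓

Q ≈ 0.119 m³/s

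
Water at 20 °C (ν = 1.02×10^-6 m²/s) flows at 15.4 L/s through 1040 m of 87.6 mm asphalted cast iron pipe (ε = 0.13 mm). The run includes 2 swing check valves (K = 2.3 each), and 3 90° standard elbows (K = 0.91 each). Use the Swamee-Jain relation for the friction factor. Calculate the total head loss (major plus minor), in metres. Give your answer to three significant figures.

H_L ≈ 92.6 m

V = 4Q/(πD²) = 2.555 m/s; V²/2g = 0.3328 m
Re = 2.19×10^5, ε/D = 0.00148 → f = 0.02283 (Swamee-Jain)
Major: h_f = f(L/D)·V²/2g = 0.02283·11872·0.3328 = 90.19 m
Minor: ΣK = 7.33; h_m = ΣK·V²/2g = 2.439 m
Total H_L = 90.19 + 2.439 = 92.63 m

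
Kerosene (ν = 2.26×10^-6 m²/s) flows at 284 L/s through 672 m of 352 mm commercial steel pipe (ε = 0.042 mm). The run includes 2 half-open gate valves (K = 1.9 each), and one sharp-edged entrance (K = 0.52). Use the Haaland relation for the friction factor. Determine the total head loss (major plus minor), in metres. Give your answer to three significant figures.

H_L ≈ 14.0 m

V = 4Q/(πD²) = 2.918 m/s; V²/2g = 0.4341 m
Re = 4.55×10^5, ε/D = 1.19×10^-4 → f = 0.01463 (Haaland)
Major: h_f = f(L/D)·V²/2g = 0.01463·1909·0.4341 = 12.12 m
Minor: ΣK = 4.32; h_m = ΣK·V²/2g = 1.875 m
Total H_L = 12.12 + 1.875 = 14.00 m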